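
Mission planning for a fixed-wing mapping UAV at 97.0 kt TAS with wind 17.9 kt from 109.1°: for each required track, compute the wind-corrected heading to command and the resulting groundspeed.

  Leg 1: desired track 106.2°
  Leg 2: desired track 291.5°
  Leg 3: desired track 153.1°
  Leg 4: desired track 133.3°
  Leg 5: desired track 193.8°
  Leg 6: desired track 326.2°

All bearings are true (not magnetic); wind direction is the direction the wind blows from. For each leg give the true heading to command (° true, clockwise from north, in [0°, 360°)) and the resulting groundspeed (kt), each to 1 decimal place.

Leg 1: desired track 106.2°; wind correction +0.5° → command heading 106.7°, groundspeed 79.1 kt
Leg 2: desired track 291.5°; wind correction +0.4° → command heading 291.9°, groundspeed 114.9 kt
Leg 3: desired track 153.1°; wind correction -7.4° → command heading 145.7°, groundspeed 83.3 kt
Leg 4: desired track 133.3°; wind correction -4.3° → command heading 129.0°, groundspeed 80.4 kt
Leg 5: desired track 193.8°; wind correction -10.6° → command heading 183.2°, groundspeed 93.7 kt
Leg 6: desired track 326.2°; wind correction +6.4° → command heading 332.6°, groundspeed 110.7 kt

Leg 1: heading=106.7°, groundspeed=79.1 kt
Leg 2: heading=291.9°, groundspeed=114.9 kt
Leg 3: heading=145.7°, groundspeed=83.3 kt
Leg 4: heading=129.0°, groundspeed=80.4 kt
Leg 5: heading=183.2°, groundspeed=93.7 kt
Leg 6: heading=332.6°, groundspeed=110.7 kt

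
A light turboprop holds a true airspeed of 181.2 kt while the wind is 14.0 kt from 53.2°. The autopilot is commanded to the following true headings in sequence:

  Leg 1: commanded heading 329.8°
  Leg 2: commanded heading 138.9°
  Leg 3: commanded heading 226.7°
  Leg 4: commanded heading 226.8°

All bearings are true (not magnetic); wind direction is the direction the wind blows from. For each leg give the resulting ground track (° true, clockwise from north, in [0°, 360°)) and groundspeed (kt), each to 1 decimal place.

Leg 1: track=325.4°, groundspeed=180.1 kt
Leg 2: track=143.3°, groundspeed=180.7 kt
Leg 3: track=227.2°, groundspeed=195.1 kt
Leg 4: track=227.3°, groundspeed=195.1 kt

Leg 1: heading 329.8°; drift -4.4° → track 325.4°, groundspeed 180.1 kt
Leg 2: heading 138.9°; drift +4.4° → track 143.3°, groundspeed 180.7 kt
Leg 3: heading 226.7°; drift +0.5° → track 227.2°, groundspeed 195.1 kt
Leg 4: heading 226.8°; drift +0.5° → track 227.3°, groundspeed 195.1 kt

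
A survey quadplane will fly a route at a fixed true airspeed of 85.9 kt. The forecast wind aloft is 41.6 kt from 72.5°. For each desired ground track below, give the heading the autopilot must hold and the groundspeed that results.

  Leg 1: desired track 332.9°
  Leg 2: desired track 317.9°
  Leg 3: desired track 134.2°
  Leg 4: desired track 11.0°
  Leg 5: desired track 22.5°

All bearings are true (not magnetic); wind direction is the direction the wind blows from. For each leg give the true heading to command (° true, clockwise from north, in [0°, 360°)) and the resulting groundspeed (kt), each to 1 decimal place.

Leg 1: desired track 332.9°; wind correction +28.5° → command heading 1.4°, groundspeed 82.4 kt
Leg 2: desired track 317.9°; wind correction +26.1° → command heading 344.0°, groundspeed 94.4 kt
Leg 3: desired track 134.2°; wind correction -25.2° → command heading 109.0°, groundspeed 58.0 kt
Leg 4: desired track 11.0°; wind correction +25.2° → command heading 36.2°, groundspeed 57.9 kt
Leg 5: desired track 22.5°; wind correction +21.8° → command heading 44.3°, groundspeed 53.0 kt

Leg 1: heading=1.4°, groundspeed=82.4 kt
Leg 2: heading=344.0°, groundspeed=94.4 kt
Leg 3: heading=109.0°, groundspeed=58.0 kt
Leg 4: heading=36.2°, groundspeed=57.9 kt
Leg 5: heading=44.3°, groundspeed=53.0 kt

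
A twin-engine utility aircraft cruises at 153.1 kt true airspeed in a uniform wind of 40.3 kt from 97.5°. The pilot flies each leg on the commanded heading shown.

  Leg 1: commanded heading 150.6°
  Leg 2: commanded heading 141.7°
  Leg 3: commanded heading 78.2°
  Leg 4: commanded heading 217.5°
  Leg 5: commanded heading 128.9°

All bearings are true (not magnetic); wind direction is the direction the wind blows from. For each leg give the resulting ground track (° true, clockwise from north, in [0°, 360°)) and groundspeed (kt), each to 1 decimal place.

Leg 1: heading 150.6°; drift +14.0° → track 164.6°, groundspeed 132.9 kt
Leg 2: heading 141.7°; drift +12.7° → track 154.4°, groundspeed 127.3 kt
Leg 3: heading 78.2°; drift -6.6° → track 71.6°, groundspeed 115.8 kt
Leg 4: heading 217.5°; drift +11.4° → track 228.9°, groundspeed 176.7 kt
Leg 5: heading 128.9°; drift +10.0° → track 138.9°, groundspeed 120.5 kt

Leg 1: track=164.6°, groundspeed=132.9 kt
Leg 2: track=154.4°, groundspeed=127.3 kt
Leg 3: track=71.6°, groundspeed=115.8 kt
Leg 4: track=228.9°, groundspeed=176.7 kt
Leg 5: track=138.9°, groundspeed=120.5 kt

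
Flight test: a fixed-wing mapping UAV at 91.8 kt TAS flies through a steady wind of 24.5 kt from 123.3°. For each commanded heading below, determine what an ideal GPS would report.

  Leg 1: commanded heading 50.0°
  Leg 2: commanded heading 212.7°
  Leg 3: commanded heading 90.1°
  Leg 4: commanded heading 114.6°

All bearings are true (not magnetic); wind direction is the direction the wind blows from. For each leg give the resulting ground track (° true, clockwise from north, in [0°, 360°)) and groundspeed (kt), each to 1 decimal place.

Leg 1: heading 50.0°; drift -15.5° → track 34.5°, groundspeed 87.9 kt
Leg 2: heading 212.7°; drift +15.0° → track 227.7°, groundspeed 94.8 kt
Leg 3: heading 90.1°; drift -10.7° → track 79.4°, groundspeed 72.6 kt
Leg 4: heading 114.6°; drift -3.1° → track 111.5°, groundspeed 67.7 kt

Leg 1: track=34.5°, groundspeed=87.9 kt
Leg 2: track=227.7°, groundspeed=94.8 kt
Leg 3: track=79.4°, groundspeed=72.6 kt
Leg 4: track=111.5°, groundspeed=67.7 kt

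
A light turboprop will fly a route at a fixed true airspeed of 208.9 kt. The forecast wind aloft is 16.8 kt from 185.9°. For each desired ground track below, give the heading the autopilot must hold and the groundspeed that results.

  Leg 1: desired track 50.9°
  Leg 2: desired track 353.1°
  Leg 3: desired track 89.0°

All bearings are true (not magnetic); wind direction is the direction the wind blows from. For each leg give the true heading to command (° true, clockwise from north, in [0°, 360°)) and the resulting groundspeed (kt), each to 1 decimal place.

Leg 1: desired track 50.9°; wind correction +3.3° → command heading 54.2°, groundspeed 220.4 kt
Leg 2: desired track 353.1°; wind correction -1.0° → command heading 352.1°, groundspeed 225.2 kt
Leg 3: desired track 89.0°; wind correction +4.6° → command heading 93.6°, groundspeed 210.3 kt

Leg 1: heading=54.2°, groundspeed=220.4 kt
Leg 2: heading=352.1°, groundspeed=225.2 kt
Leg 3: heading=93.6°, groundspeed=210.3 kt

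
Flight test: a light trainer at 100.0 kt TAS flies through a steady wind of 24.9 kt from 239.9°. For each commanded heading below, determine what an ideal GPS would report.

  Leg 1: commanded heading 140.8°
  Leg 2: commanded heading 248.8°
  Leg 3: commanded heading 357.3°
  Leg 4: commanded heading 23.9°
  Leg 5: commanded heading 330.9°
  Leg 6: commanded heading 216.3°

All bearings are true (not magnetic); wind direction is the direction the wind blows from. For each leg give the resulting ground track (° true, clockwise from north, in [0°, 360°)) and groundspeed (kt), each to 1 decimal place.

Leg 1: track=127.5°, groundspeed=106.8 kt
Leg 2: track=251.7°, groundspeed=75.5 kt
Leg 3: track=8.5°, groundspeed=113.6 kt
Leg 4: track=30.8°, groundspeed=121.0 kt
Leg 5: track=344.8°, groundspeed=103.5 kt
Leg 6: track=208.9°, groundspeed=77.8 kt

Leg 1: heading 140.8°; drift -13.3° → track 127.5°, groundspeed 106.8 kt
Leg 2: heading 248.8°; drift +2.9° → track 251.7°, groundspeed 75.5 kt
Leg 3: heading 357.3°; drift +11.2° → track 8.5°, groundspeed 113.6 kt
Leg 4: heading 23.9°; drift +6.9° → track 30.8°, groundspeed 121.0 kt
Leg 5: heading 330.9°; drift +13.9° → track 344.8°, groundspeed 103.5 kt
Leg 6: heading 216.3°; drift -7.4° → track 208.9°, groundspeed 77.8 kt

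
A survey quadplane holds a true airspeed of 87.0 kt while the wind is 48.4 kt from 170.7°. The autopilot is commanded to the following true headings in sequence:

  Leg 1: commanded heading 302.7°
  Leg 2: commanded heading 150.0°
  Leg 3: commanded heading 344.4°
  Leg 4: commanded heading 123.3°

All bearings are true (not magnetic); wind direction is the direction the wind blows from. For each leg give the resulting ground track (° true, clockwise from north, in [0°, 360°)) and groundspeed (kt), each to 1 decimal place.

Leg 1: heading 302.7°; drift +16.8° → track 319.5°, groundspeed 124.7 kt
Leg 2: heading 150.0°; drift -22.3° → track 127.7°, groundspeed 45.1 kt
Leg 3: heading 344.4°; drift +2.3° → track 346.7°, groundspeed 135.2 kt
Leg 4: heading 123.3°; drift -33.3° → track 90.0°, groundspeed 64.9 kt

Leg 1: track=319.5°, groundspeed=124.7 kt
Leg 2: track=127.7°, groundspeed=45.1 kt
Leg 3: track=346.7°, groundspeed=135.2 kt
Leg 4: track=90.0°, groundspeed=64.9 kt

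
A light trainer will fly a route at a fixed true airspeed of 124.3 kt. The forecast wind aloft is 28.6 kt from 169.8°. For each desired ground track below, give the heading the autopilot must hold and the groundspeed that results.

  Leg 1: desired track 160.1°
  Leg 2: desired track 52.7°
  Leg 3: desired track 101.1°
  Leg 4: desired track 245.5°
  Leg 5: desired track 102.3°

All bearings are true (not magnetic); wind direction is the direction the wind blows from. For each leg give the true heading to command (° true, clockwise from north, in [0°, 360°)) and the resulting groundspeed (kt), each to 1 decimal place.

Leg 1: heading=162.3°, groundspeed=96.0 kt
Leg 2: heading=64.5°, groundspeed=134.7 kt
Leg 3: heading=113.5°, groundspeed=111.0 kt
Leg 4: heading=232.6°, groundspeed=114.1 kt
Leg 5: heading=114.6°, groundspeed=110.5 kt

Leg 1: desired track 160.1°; wind correction +2.2° → command heading 162.3°, groundspeed 96.0 kt
Leg 2: desired track 52.7°; wind correction +11.8° → command heading 64.5°, groundspeed 134.7 kt
Leg 3: desired track 101.1°; wind correction +12.4° → command heading 113.5°, groundspeed 111.0 kt
Leg 4: desired track 245.5°; wind correction -12.9° → command heading 232.6°, groundspeed 114.1 kt
Leg 5: desired track 102.3°; wind correction +12.3° → command heading 114.6°, groundspeed 110.5 kt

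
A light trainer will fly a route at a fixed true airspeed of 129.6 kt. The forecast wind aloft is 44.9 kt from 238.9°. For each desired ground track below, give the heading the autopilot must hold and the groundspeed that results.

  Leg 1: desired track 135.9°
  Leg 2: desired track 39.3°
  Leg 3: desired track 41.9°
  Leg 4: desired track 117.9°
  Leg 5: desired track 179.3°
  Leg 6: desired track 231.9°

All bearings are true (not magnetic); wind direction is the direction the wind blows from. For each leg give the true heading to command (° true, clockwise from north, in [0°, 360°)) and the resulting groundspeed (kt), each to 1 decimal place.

Leg 1: heading=155.6°, groundspeed=132.1 kt
Leg 2: heading=32.6°, groundspeed=171.0 kt
Leg 3: heading=36.1°, groundspeed=171.9 kt
Leg 4: heading=135.2°, groundspeed=146.9 kt
Leg 5: heading=196.7°, groundspeed=101.0 kt
Leg 6: heading=234.3°, groundspeed=84.9 kt

Leg 1: desired track 135.9°; wind correction +19.7° → command heading 155.6°, groundspeed 132.1 kt
Leg 2: desired track 39.3°; wind correction -6.7° → command heading 32.6°, groundspeed 171.0 kt
Leg 3: desired track 41.9°; wind correction -5.8° → command heading 36.1°, groundspeed 171.9 kt
Leg 4: desired track 117.9°; wind correction +17.3° → command heading 135.2°, groundspeed 146.9 kt
Leg 5: desired track 179.3°; wind correction +17.4° → command heading 196.7°, groundspeed 101.0 kt
Leg 6: desired track 231.9°; wind correction +2.4° → command heading 234.3°, groundspeed 84.9 kt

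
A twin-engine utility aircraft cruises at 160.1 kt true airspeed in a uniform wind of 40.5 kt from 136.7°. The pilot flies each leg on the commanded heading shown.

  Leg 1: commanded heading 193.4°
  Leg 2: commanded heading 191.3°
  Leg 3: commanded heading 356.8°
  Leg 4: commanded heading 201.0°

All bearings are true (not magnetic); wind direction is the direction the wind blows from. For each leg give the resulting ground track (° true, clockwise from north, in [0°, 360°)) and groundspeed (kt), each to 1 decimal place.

Leg 1: track=207.2°, groundspeed=142.0 kt
Leg 2: track=204.9°, groundspeed=140.6 kt
Leg 3: track=349.0°, groundspeed=192.9 kt
Leg 4: track=215.4°, groundspeed=147.1 kt

Leg 1: heading 193.4°; drift +13.8° → track 207.2°, groundspeed 142.0 kt
Leg 2: heading 191.3°; drift +13.6° → track 204.9°, groundspeed 140.6 kt
Leg 3: heading 356.8°; drift -7.8° → track 349.0°, groundspeed 192.9 kt
Leg 4: heading 201.0°; drift +14.4° → track 215.4°, groundspeed 147.1 kt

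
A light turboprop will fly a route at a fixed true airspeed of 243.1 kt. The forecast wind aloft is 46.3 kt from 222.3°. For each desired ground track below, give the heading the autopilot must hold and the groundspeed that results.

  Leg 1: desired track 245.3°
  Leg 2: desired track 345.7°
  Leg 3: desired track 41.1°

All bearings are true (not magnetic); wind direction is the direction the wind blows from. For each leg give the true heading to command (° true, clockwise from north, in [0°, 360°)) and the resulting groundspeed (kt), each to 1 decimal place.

Leg 1: heading=241.0°, groundspeed=199.8 kt
Leg 2: heading=336.6°, groundspeed=265.5 kt
Leg 3: heading=40.9°, groundspeed=289.4 kt

Leg 1: desired track 245.3°; wind correction -4.3° → command heading 241.0°, groundspeed 199.8 kt
Leg 2: desired track 345.7°; wind correction -9.1° → command heading 336.6°, groundspeed 265.5 kt
Leg 3: desired track 41.1°; wind correction -0.2° → command heading 40.9°, groundspeed 289.4 kt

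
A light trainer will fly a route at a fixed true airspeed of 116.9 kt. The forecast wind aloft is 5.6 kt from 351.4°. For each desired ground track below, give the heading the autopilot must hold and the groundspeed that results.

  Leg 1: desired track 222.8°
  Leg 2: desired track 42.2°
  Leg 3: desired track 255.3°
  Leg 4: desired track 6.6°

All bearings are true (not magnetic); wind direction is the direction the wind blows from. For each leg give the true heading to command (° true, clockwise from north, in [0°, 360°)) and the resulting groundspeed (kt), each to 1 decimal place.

Leg 1: desired track 222.8°; wind correction +2.1° → command heading 224.9°, groundspeed 120.3 kt
Leg 2: desired track 42.2°; wind correction -2.1° → command heading 40.1°, groundspeed 113.3 kt
Leg 3: desired track 255.3°; wind correction +2.7° → command heading 258.0°, groundspeed 117.4 kt
Leg 4: desired track 6.6°; wind correction -0.7° → command heading 5.9°, groundspeed 111.5 kt

Leg 1: heading=224.9°, groundspeed=120.3 kt
Leg 2: heading=40.1°, groundspeed=113.3 kt
Leg 3: heading=258.0°, groundspeed=117.4 kt
Leg 4: heading=5.9°, groundspeed=111.5 kt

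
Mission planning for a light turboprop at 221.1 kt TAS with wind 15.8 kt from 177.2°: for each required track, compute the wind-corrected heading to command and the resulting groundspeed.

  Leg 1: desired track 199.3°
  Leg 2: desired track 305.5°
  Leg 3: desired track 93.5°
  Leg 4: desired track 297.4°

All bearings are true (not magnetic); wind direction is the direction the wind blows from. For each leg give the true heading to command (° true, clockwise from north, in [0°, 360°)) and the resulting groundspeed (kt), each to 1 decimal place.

Leg 1: heading=197.8°, groundspeed=206.4 kt
Leg 2: heading=302.3°, groundspeed=230.5 kt
Leg 3: heading=97.6°, groundspeed=218.8 kt
Leg 4: heading=293.9°, groundspeed=228.6 kt

Leg 1: desired track 199.3°; wind correction -1.5° → command heading 197.8°, groundspeed 206.4 kt
Leg 2: desired track 305.5°; wind correction -3.2° → command heading 302.3°, groundspeed 230.5 kt
Leg 3: desired track 93.5°; wind correction +4.1° → command heading 97.6°, groundspeed 218.8 kt
Leg 4: desired track 297.4°; wind correction -3.5° → command heading 293.9°, groundspeed 228.6 kt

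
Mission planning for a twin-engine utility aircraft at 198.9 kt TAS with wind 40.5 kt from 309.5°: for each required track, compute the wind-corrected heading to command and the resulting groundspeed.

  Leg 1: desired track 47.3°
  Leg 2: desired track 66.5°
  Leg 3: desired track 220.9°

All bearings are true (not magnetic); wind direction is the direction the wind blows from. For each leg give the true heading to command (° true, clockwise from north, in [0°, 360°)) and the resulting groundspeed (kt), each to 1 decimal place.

Leg 1: heading=35.7°, groundspeed=200.3 kt
Leg 2: heading=56.0°, groundspeed=214.0 kt
Leg 3: heading=232.6°, groundspeed=193.7 kt

Leg 1: desired track 47.3°; wind correction -11.6° → command heading 35.7°, groundspeed 200.3 kt
Leg 2: desired track 66.5°; wind correction -10.5° → command heading 56.0°, groundspeed 214.0 kt
Leg 3: desired track 220.9°; wind correction +11.7° → command heading 232.6°, groundspeed 193.7 kt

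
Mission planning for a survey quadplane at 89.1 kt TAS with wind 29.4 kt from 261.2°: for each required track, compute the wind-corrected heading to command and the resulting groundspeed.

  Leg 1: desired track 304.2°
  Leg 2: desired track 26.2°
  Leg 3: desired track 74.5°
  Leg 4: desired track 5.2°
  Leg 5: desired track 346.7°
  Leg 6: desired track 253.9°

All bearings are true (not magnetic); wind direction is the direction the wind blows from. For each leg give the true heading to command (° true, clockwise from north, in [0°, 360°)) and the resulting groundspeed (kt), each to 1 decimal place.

Leg 1: heading=291.2°, groundspeed=65.3 kt
Leg 2: heading=10.5°, groundspeed=102.6 kt
Leg 3: heading=72.3°, groundspeed=118.2 kt
Leg 4: heading=346.5°, groundspeed=91.5 kt
Leg 5: heading=327.5°, groundspeed=81.8 kt
Leg 6: heading=256.3°, groundspeed=59.9 kt

Leg 1: desired track 304.2°; wind correction -13.0° → command heading 291.2°, groundspeed 65.3 kt
Leg 2: desired track 26.2°; wind correction -15.7° → command heading 10.5°, groundspeed 102.6 kt
Leg 3: desired track 74.5°; wind correction -2.2° → command heading 72.3°, groundspeed 118.2 kt
Leg 4: desired track 5.2°; wind correction -18.7° → command heading 346.5°, groundspeed 91.5 kt
Leg 5: desired track 346.7°; wind correction -19.2° → command heading 327.5°, groundspeed 81.8 kt
Leg 6: desired track 253.9°; wind correction +2.4° → command heading 256.3°, groundspeed 59.9 kt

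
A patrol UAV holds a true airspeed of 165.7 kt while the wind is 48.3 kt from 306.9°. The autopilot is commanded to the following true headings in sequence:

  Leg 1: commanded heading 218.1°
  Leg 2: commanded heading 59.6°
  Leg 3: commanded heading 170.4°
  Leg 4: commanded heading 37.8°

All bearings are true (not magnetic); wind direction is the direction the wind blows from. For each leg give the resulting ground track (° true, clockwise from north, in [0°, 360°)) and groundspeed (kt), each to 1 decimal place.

Leg 1: heading 218.1°; drift -16.3° → track 201.8°, groundspeed 171.6 kt
Leg 2: heading 59.6°; drift +13.6° → track 73.2°, groundspeed 189.6 kt
Leg 3: heading 170.4°; drift -9.4° → track 161.0°, groundspeed 203.5 kt
Leg 4: heading 37.8°; drift +16.2° → track 54.0°, groundspeed 173.3 kt

Leg 1: track=201.8°, groundspeed=171.6 kt
Leg 2: track=73.2°, groundspeed=189.6 kt
Leg 3: track=161.0°, groundspeed=203.5 kt
Leg 4: track=54.0°, groundspeed=173.3 kt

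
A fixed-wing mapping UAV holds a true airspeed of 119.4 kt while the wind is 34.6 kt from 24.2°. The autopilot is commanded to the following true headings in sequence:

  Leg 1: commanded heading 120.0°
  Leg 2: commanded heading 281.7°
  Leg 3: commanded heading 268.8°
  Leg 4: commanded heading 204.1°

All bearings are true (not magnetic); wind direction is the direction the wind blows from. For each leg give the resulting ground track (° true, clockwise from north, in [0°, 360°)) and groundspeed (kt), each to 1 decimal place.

Leg 1: track=135.6°, groundspeed=127.6 kt
Leg 2: track=266.8°, groundspeed=131.3 kt
Leg 3: track=255.7°, groundspeed=137.8 kt
Leg 4: track=204.1°, groundspeed=154.0 kt

Leg 1: heading 120.0°; drift +15.6° → track 135.6°, groundspeed 127.6 kt
Leg 2: heading 281.7°; drift -14.9° → track 266.8°, groundspeed 131.3 kt
Leg 3: heading 268.8°; drift -13.1° → track 255.7°, groundspeed 137.8 kt
Leg 4: heading 204.1°; drift +0.0° → track 204.1°, groundspeed 154.0 kt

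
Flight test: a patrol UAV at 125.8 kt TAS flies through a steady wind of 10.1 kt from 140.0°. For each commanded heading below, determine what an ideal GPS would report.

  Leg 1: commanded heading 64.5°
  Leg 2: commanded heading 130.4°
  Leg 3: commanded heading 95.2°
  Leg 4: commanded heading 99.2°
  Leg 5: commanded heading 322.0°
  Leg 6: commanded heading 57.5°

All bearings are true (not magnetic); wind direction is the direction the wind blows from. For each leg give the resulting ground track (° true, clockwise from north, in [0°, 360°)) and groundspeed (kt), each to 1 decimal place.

Leg 1: track=60.0°, groundspeed=123.7 kt
Leg 2: track=129.6°, groundspeed=115.9 kt
Leg 3: track=91.8°, groundspeed=118.8 kt
Leg 4: track=96.0°, groundspeed=118.3 kt
Leg 5: track=321.9°, groundspeed=135.9 kt
Leg 6: track=52.9°, groundspeed=124.9 kt

Leg 1: heading 64.5°; drift -4.5° → track 60.0°, groundspeed 123.7 kt
Leg 2: heading 130.4°; drift -0.8° → track 129.6°, groundspeed 115.9 kt
Leg 3: heading 95.2°; drift -3.4° → track 91.8°, groundspeed 118.8 kt
Leg 4: heading 99.2°; drift -3.2° → track 96.0°, groundspeed 118.3 kt
Leg 5: heading 322.0°; drift -0.1° → track 321.9°, groundspeed 135.9 kt
Leg 6: heading 57.5°; drift -4.6° → track 52.9°, groundspeed 124.9 kt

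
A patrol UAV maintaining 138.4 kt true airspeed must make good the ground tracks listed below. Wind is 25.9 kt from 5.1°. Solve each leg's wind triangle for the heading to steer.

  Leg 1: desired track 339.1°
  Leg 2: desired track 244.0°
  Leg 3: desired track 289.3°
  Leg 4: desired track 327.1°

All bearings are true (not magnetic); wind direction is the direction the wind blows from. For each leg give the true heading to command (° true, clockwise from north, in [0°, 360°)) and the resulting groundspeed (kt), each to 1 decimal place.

Leg 1: desired track 339.1°; wind correction +4.7° → command heading 343.8°, groundspeed 114.7 kt
Leg 2: desired track 244.0°; wind correction +9.2° → command heading 253.2°, groundspeed 150.0 kt
Leg 3: desired track 289.3°; wind correction +10.5° → command heading 299.8°, groundspeed 129.7 kt
Leg 4: desired track 327.1°; wind correction +6.6° → command heading 333.7°, groundspeed 117.1 kt

Leg 1: heading=343.8°, groundspeed=114.7 kt
Leg 2: heading=253.2°, groundspeed=150.0 kt
Leg 3: heading=299.8°, groundspeed=129.7 kt
Leg 4: heading=333.7°, groundspeed=117.1 kt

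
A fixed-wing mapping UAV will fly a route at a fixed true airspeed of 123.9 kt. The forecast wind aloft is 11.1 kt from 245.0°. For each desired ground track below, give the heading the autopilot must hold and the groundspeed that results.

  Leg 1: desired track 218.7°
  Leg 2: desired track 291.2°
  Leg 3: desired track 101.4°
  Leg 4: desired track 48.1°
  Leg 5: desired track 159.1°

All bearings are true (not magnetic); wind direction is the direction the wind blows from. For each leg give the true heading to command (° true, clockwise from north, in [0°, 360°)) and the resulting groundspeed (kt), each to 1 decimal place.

Leg 1: desired track 218.7°; wind correction +2.3° → command heading 221.0°, groundspeed 113.9 kt
Leg 2: desired track 291.2°; wind correction -3.7° → command heading 287.5°, groundspeed 116.0 kt
Leg 3: desired track 101.4°; wind correction +3.0° → command heading 104.4°, groundspeed 132.7 kt
Leg 4: desired track 48.1°; wind correction -1.5° → command heading 46.6°, groundspeed 134.5 kt
Leg 5: desired track 159.1°; wind correction +5.1° → command heading 164.2°, groundspeed 122.6 kt

Leg 1: heading=221.0°, groundspeed=113.9 kt
Leg 2: heading=287.5°, groundspeed=116.0 kt
Leg 3: heading=104.4°, groundspeed=132.7 kt
Leg 4: heading=46.6°, groundspeed=134.5 kt
Leg 5: heading=164.2°, groundspeed=122.6 kt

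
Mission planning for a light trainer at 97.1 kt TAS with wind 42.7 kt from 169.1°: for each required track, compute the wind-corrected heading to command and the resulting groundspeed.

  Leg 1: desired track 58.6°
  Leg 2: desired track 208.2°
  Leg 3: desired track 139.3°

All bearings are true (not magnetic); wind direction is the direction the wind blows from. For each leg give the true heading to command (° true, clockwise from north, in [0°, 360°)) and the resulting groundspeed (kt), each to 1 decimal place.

Leg 1: desired track 58.6°; wind correction +24.3° → command heading 82.9°, groundspeed 103.4 kt
Leg 2: desired track 208.2°; wind correction -16.1° → command heading 192.1°, groundspeed 60.2 kt
Leg 3: desired track 139.3°; wind correction +12.6° → command heading 151.9°, groundspeed 57.7 kt

Leg 1: heading=82.9°, groundspeed=103.4 kt
Leg 2: heading=192.1°, groundspeed=60.2 kt
Leg 3: heading=151.9°, groundspeed=57.7 kt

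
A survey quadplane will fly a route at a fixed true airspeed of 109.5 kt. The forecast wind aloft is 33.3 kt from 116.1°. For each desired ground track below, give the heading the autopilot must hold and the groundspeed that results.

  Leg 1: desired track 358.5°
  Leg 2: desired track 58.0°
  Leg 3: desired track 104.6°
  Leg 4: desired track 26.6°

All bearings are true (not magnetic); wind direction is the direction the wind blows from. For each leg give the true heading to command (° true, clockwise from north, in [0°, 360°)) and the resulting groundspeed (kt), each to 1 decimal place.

Leg 1: heading=14.1°, groundspeed=120.9 kt
Leg 2: heading=73.0°, groundspeed=88.2 kt
Leg 3: heading=108.1°, groundspeed=76.7 kt
Leg 4: heading=44.3°, groundspeed=104.0 kt

Leg 1: desired track 358.5°; wind correction +15.6° → command heading 14.1°, groundspeed 120.9 kt
Leg 2: desired track 58.0°; wind correction +15.0° → command heading 73.0°, groundspeed 88.2 kt
Leg 3: desired track 104.6°; wind correction +3.5° → command heading 108.1°, groundspeed 76.7 kt
Leg 4: desired track 26.6°; wind correction +17.7° → command heading 44.3°, groundspeed 104.0 kt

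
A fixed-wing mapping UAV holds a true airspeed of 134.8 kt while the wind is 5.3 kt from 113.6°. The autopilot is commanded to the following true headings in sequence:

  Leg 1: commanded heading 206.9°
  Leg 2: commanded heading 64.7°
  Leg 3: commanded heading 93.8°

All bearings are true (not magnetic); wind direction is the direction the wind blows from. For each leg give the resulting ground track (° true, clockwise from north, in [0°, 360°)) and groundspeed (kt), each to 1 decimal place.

Leg 1: heading 206.9°; drift +2.2° → track 209.1°, groundspeed 135.2 kt
Leg 2: heading 64.7°; drift -1.7° → track 63.0°, groundspeed 131.4 kt
Leg 3: heading 93.8°; drift -0.8° → track 93.0°, groundspeed 129.8 kt

Leg 1: track=209.1°, groundspeed=135.2 kt
Leg 2: track=63.0°, groundspeed=131.4 kt
Leg 3: track=93.0°, groundspeed=129.8 kt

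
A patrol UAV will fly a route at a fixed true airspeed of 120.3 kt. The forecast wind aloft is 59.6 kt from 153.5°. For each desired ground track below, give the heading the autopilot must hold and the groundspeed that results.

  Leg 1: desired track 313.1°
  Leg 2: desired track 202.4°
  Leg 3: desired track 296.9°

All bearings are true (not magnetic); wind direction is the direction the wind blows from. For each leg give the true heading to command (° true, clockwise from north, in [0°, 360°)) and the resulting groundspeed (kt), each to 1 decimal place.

Leg 1: heading=303.2°, groundspeed=174.4 kt
Leg 2: heading=180.5°, groundspeed=72.4 kt
Leg 3: heading=279.7°, groundspeed=162.8 kt

Leg 1: desired track 313.1°; wind correction -9.9° → command heading 303.2°, groundspeed 174.4 kt
Leg 2: desired track 202.4°; wind correction -21.9° → command heading 180.5°, groundspeed 72.4 kt
Leg 3: desired track 296.9°; wind correction -17.2° → command heading 279.7°, groundspeed 162.8 kt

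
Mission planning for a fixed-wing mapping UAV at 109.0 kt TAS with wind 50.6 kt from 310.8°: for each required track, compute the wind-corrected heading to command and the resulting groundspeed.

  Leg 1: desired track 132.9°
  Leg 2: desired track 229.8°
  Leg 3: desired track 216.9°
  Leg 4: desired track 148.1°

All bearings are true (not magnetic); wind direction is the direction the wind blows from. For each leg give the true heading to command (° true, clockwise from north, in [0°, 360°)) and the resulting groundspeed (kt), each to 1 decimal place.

Leg 1: desired track 132.9°; wind correction +1.0° → command heading 133.9°, groundspeed 159.6 kt
Leg 2: desired track 229.8°; wind correction +27.3° → command heading 257.1°, groundspeed 89.0 kt
Leg 3: desired track 216.9°; wind correction +27.6° → command heading 244.5°, groundspeed 100.0 kt
Leg 4: desired track 148.1°; wind correction +7.9° → command heading 156.0°, groundspeed 156.3 kt

Leg 1: heading=133.9°, groundspeed=159.6 kt
Leg 2: heading=257.1°, groundspeed=89.0 kt
Leg 3: heading=244.5°, groundspeed=100.0 kt
Leg 4: heading=156.0°, groundspeed=156.3 kt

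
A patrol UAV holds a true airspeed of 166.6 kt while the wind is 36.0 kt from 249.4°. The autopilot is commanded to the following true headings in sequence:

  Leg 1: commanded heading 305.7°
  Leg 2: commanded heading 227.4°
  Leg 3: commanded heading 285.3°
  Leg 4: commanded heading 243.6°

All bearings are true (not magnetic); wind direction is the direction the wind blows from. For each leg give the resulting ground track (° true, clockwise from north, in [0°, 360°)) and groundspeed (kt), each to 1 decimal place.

Leg 1: heading 305.7°; drift +11.5° → track 317.2°, groundspeed 149.7 kt
Leg 2: heading 227.4°; drift -5.8° → track 221.6°, groundspeed 133.9 kt
Leg 3: heading 285.3°; drift +8.7° → track 294.0°, groundspeed 139.1 kt
Leg 4: heading 243.6°; drift -1.6° → track 242.0°, groundspeed 130.8 kt

Leg 1: track=317.2°, groundspeed=149.7 kt
Leg 2: track=221.6°, groundspeed=133.9 kt
Leg 3: track=294.0°, groundspeed=139.1 kt
Leg 4: track=242.0°, groundspeed=130.8 kt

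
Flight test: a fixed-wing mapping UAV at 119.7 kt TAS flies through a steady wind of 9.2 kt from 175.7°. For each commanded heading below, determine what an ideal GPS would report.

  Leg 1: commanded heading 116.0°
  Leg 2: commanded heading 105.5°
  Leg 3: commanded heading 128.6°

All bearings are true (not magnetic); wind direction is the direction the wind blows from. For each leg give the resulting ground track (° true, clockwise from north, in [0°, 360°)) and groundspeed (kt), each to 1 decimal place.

Leg 1: track=112.1°, groundspeed=115.3 kt
Leg 2: track=101.3°, groundspeed=116.9 kt
Leg 3: track=125.2°, groundspeed=113.6 kt

Leg 1: heading 116.0°; drift -3.9° → track 112.1°, groundspeed 115.3 kt
Leg 2: heading 105.5°; drift -4.2° → track 101.3°, groundspeed 116.9 kt
Leg 3: heading 128.6°; drift -3.4° → track 125.2°, groundspeed 113.6 kt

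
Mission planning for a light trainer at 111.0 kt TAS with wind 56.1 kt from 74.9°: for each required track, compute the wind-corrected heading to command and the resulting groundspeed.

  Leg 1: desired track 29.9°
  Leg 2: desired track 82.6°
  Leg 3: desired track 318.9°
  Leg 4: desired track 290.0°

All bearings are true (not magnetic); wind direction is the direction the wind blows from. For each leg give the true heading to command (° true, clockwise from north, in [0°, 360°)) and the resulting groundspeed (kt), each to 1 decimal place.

Leg 1: desired track 29.9°; wind correction +20.9° → command heading 50.8°, groundspeed 64.0 kt
Leg 2: desired track 82.6°; wind correction -3.9° → command heading 78.7°, groundspeed 55.2 kt
Leg 3: desired track 318.9°; wind correction +27.0° → command heading 345.9°, groundspeed 123.5 kt
Leg 4: desired track 290.0°; wind correction +16.9° → command heading 306.9°, groundspeed 152.1 kt

Leg 1: heading=50.8°, groundspeed=64.0 kt
Leg 2: heading=78.7°, groundspeed=55.2 kt
Leg 3: heading=345.9°, groundspeed=123.5 kt
Leg 4: heading=306.9°, groundspeed=152.1 kt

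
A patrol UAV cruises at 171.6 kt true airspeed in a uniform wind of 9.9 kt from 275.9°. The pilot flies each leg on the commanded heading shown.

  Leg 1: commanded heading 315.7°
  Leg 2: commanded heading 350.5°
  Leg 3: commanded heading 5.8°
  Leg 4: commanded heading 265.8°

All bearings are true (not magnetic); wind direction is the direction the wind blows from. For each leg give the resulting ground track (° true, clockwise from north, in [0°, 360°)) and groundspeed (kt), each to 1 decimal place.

Leg 1: heading 315.7°; drift +2.2° → track 317.9°, groundspeed 164.1 kt
Leg 2: heading 350.5°; drift +3.2° → track 353.7°, groundspeed 169.2 kt
Leg 3: heading 5.8°; drift +3.3° → track 9.1°, groundspeed 171.9 kt
Leg 4: heading 265.8°; drift -0.6° → track 265.2°, groundspeed 161.9 kt

Leg 1: track=317.9°, groundspeed=164.1 kt
Leg 2: track=353.7°, groundspeed=169.2 kt
Leg 3: track=9.1°, groundspeed=171.9 kt
Leg 4: track=265.2°, groundspeed=161.9 kt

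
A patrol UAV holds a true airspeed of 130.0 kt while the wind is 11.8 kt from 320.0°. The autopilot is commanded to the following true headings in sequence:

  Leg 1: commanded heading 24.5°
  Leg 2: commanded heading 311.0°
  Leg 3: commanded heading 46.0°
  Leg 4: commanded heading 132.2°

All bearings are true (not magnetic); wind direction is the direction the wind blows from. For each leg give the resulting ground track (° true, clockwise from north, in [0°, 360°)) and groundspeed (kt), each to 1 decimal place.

Leg 1: track=29.4°, groundspeed=125.4 kt
Leg 2: track=310.1°, groundspeed=118.4 kt
Leg 3: track=51.2°, groundspeed=129.7 kt
Leg 4: track=132.8°, groundspeed=141.7 kt

Leg 1: heading 24.5°; drift +4.9° → track 29.4°, groundspeed 125.4 kt
Leg 2: heading 311.0°; drift -0.9° → track 310.1°, groundspeed 118.4 kt
Leg 3: heading 46.0°; drift +5.2° → track 51.2°, groundspeed 129.7 kt
Leg 4: heading 132.2°; drift +0.6° → track 132.8°, groundspeed 141.7 kt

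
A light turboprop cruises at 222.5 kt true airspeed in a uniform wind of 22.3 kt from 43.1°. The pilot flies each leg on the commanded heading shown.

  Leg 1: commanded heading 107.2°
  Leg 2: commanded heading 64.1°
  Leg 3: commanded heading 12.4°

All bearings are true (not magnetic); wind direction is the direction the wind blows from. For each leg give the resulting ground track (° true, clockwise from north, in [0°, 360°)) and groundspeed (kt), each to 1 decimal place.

Leg 1: track=112.6°, groundspeed=213.7 kt
Leg 2: track=66.4°, groundspeed=201.8 kt
Leg 3: track=9.2°, groundspeed=203.6 kt

Leg 1: heading 107.2°; drift +5.4° → track 112.6°, groundspeed 213.7 kt
Leg 2: heading 64.1°; drift +2.3° → track 66.4°, groundspeed 201.8 kt
Leg 3: heading 12.4°; drift -3.2° → track 9.2°, groundspeed 203.6 kt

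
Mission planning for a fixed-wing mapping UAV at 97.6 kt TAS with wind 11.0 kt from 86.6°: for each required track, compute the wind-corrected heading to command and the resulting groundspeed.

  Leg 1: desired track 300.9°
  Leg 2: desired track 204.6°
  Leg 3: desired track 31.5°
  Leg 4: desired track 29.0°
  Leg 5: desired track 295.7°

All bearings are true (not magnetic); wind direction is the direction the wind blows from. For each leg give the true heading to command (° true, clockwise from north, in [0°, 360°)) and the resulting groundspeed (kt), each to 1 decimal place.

Leg 1: heading=304.5°, groundspeed=106.5 kt
Leg 2: heading=198.9°, groundspeed=102.3 kt
Leg 3: heading=36.8°, groundspeed=90.9 kt
Leg 4: heading=34.5°, groundspeed=91.3 kt
Leg 5: heading=298.8°, groundspeed=107.1 kt

Leg 1: desired track 300.9°; wind correction +3.6° → command heading 304.5°, groundspeed 106.5 kt
Leg 2: desired track 204.6°; wind correction -5.7° → command heading 198.9°, groundspeed 102.3 kt
Leg 3: desired track 31.5°; wind correction +5.3° → command heading 36.8°, groundspeed 90.9 kt
Leg 4: desired track 29.0°; wind correction +5.5° → command heading 34.5°, groundspeed 91.3 kt
Leg 5: desired track 295.7°; wind correction +3.1° → command heading 298.8°, groundspeed 107.1 kt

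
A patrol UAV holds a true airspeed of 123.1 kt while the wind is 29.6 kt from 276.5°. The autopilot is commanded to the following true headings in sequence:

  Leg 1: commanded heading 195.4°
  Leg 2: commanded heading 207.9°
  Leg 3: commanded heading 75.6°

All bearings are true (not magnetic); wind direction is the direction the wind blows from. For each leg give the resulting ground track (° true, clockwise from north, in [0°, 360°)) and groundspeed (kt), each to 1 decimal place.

Leg 1: heading 195.4°; drift -13.9° → track 181.5°, groundspeed 122.1 kt
Leg 2: heading 207.9°; drift -13.8° → track 194.1°, groundspeed 115.6 kt
Leg 3: heading 75.6°; drift +4.0° → track 79.6°, groundspeed 151.1 kt

Leg 1: track=181.5°, groundspeed=122.1 kt
Leg 2: track=194.1°, groundspeed=115.6 kt
Leg 3: track=79.6°, groundspeed=151.1 kt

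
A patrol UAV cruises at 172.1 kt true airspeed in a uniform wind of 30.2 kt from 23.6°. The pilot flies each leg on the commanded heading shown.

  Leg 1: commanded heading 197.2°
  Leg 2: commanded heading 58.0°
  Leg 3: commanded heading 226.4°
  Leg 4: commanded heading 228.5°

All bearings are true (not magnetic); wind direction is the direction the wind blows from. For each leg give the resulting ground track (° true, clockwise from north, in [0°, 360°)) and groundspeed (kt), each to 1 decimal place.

Leg 1: heading 197.2°; drift +1.0° → track 198.2°, groundspeed 202.1 kt
Leg 2: heading 58.0°; drift +6.6° → track 64.6°, groundspeed 148.2 kt
Leg 3: heading 226.4°; drift -3.3° → track 223.1°, groundspeed 200.3 kt
Leg 4: heading 228.5°; drift -3.6° → track 224.9°, groundspeed 199.9 kt

Leg 1: track=198.2°, groundspeed=202.1 kt
Leg 2: track=64.6°, groundspeed=148.2 kt
Leg 3: track=223.1°, groundspeed=200.3 kt
Leg 4: track=224.9°, groundspeed=199.9 kt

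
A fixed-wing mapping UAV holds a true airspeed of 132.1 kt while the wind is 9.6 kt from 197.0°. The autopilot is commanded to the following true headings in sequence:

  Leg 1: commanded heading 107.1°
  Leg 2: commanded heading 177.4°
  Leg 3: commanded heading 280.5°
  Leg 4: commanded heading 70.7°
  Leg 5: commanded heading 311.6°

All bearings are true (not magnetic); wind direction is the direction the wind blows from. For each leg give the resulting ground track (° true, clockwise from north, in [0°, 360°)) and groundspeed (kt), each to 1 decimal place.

Leg 1: track=102.9°, groundspeed=132.4 kt
Leg 2: track=175.9°, groundspeed=123.1 kt
Leg 3: track=284.7°, groundspeed=131.4 kt
Leg 4: track=67.5°, groundspeed=138.0 kt
Leg 5: track=315.3°, groundspeed=136.4 kt

Leg 1: heading 107.1°; drift -4.2° → track 102.9°, groundspeed 132.4 kt
Leg 2: heading 177.4°; drift -1.5° → track 175.9°, groundspeed 123.1 kt
Leg 3: heading 280.5°; drift +4.2° → track 284.7°, groundspeed 131.4 kt
Leg 4: heading 70.7°; drift -3.2° → track 67.5°, groundspeed 138.0 kt
Leg 5: heading 311.6°; drift +3.7° → track 315.3°, groundspeed 136.4 kt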